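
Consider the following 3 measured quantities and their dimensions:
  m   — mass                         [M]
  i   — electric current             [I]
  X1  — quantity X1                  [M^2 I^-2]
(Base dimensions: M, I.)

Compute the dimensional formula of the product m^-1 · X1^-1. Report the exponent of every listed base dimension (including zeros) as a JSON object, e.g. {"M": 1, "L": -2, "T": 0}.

Write exponents as rows M,I / cols m,i,X1:
  M: [ 1  0  2]
  I: [ 0  1 -2]
  [M]: (-1)·1+(-1)·2 = -3
  [I]: (-1)·0+(-1)·-2 = 2
⇒ M^-3 I^2

{"M": -3, "I": 2}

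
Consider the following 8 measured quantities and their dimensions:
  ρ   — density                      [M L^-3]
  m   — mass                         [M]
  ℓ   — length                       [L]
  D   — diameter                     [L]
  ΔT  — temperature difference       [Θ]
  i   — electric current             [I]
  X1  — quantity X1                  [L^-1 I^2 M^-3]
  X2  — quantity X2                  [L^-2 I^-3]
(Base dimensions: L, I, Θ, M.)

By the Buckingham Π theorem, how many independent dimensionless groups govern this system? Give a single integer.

4

Dimensional matrix (L×I×Θ×M by ρ×m×ℓ×D×ΔT×i×X1×X2):
  L: [-3  0  1  1  0  0 -1 -2]
  I: [ 0  0  0  0  0  1  2 -3]
  Θ: [ 0  0  0  0  1  0  0  0]
  M: [ 1  1  0  0  0  0 -3  0]
Row reduction gives pivot columns ρ,m,ΔT,i; rank = 4
n=8, r=4 ⇒ 4 dimensionless groups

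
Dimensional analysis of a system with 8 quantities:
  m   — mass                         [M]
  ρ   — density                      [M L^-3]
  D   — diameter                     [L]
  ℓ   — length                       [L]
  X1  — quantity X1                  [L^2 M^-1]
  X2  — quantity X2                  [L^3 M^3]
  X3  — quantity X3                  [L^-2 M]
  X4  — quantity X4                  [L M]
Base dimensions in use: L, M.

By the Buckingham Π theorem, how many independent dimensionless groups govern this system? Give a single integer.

6

Dimensional matrix (L×M by m×ρ×D×ℓ×X1×X2×X3×X4):
  L: [ 0 -3  1  1  2  3 -2  1]
  M: [ 1  1  0  0 -1  3  1  1]
RREF → pivots at {m,ρ} ⇒ r = 2
n=8, r=2 ⇒ 6 dimensionless groups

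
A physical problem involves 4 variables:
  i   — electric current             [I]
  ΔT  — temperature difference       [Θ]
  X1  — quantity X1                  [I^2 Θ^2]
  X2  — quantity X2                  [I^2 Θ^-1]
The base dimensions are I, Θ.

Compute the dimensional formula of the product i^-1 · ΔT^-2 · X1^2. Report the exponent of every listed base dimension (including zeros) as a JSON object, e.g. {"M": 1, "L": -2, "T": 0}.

{"I": 3, "Θ": 2}

Exponent matrix [I,Θ] × [i,ΔT,X1,X2]:
  I: [ 1  0  2  2]
  Θ: [ 0  1  2 -1]
  [I]: (-1)·1+(-2)·0+(2)·2 = 3
  [Θ]: (-1)·0+(-2)·1+(2)·2 = 2
⇒ I^3 Θ^2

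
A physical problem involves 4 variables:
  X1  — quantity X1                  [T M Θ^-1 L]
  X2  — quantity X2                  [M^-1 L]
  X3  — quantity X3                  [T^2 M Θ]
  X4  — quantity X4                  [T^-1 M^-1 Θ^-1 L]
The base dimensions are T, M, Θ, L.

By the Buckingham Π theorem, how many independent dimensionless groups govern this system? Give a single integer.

1

Write exponents as rows T,M,Θ,L / cols X1,X2,X3,X4:
  T: [ 1  0  2 -1]
  M: [ 1 -1  1 -1]
  Θ: [-1  0  1 -1]
  L: [ 1  1  0  1]
Row reduction gives pivot columns X1,X2,X3; rank = 3
4 vars − rank 3 = 1 Π group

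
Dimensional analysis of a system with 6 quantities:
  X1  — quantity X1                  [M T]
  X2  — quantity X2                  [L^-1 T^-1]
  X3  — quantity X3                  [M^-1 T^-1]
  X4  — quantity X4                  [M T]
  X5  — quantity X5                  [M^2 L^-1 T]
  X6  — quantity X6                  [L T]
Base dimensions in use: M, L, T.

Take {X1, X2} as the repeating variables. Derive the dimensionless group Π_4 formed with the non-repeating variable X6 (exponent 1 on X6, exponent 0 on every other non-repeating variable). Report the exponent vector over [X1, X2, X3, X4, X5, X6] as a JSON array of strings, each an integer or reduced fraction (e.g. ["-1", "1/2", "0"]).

Write exponents as rows M,L,T / cols X1,X2,X3,X4,X5,X6:
  M: [ 1  0 -1  1  2  0]
  L: [ 0 -1  0  0 -1  1]
  T: [ 1 -1 -1  1  1  1]
Echelon form has 2 nonzero rows (pivots: X1,X2)
Repeat: X1,X2; free: X3,X4,X5,X6
RREF:
  r0: [   1    0   -1    1    2    0]
  r1: [   0    1    0    0    1   -1]
  r2: [   0    0    0    0    0    0]
Fix exponent of X6 at 1, X3 at 0, X4 at 0, X5 at 0; solve each RREF row for its pivot's exponent:
  r0: exp(X1) + (0)·1 = 0 ⇒ exp(X1) = 0
  r1: exp(X2) + (-1)·1 = 0 ⇒ exp(X2) = 1
Π_4 = X2 · X6

["0", "1", "0", "0", "0", "1"]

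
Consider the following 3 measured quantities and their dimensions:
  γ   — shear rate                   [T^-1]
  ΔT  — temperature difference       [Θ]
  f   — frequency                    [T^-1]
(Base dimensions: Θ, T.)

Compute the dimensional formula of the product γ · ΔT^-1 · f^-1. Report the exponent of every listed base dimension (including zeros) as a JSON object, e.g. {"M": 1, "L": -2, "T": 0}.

Exponent matrix [Θ,T] × [γ,ΔT,f]:
  Θ: [ 0  1  0]
  T: [-1  0 -1]
  [Θ]: (1)·0+(-1)·1+(-1)·0 = -1
  [T]: (1)·-1+(-1)·0+(-1)·-1 = 0
⇒ Θ^-1

{"Θ": -1, "T": 0}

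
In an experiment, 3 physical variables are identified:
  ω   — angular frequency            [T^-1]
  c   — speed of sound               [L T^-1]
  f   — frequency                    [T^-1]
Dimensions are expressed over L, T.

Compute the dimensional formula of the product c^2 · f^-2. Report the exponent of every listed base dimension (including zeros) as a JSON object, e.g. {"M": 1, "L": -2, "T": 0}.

Exponent matrix [L,T] × [ω,c,f]:
  L: [ 0  1  0]
  T: [-1 -1 -1]
  [L]: (2)·1+(-2)·0 = 2
  [T]: (2)·-1+(-2)·-1 = 0
⇒ L^2

{"L": 2, "T": 0}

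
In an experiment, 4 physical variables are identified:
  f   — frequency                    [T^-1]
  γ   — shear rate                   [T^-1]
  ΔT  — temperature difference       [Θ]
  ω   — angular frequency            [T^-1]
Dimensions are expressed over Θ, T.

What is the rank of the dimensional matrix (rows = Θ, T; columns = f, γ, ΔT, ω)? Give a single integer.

2

Write exponents as rows Θ,T / cols f,γ,ΔT,ω:
  Θ: [ 0  0  1  0]
  T: [-1 -1  0 -1]
RREF → pivots at {f,ΔT} ⇒ r = 2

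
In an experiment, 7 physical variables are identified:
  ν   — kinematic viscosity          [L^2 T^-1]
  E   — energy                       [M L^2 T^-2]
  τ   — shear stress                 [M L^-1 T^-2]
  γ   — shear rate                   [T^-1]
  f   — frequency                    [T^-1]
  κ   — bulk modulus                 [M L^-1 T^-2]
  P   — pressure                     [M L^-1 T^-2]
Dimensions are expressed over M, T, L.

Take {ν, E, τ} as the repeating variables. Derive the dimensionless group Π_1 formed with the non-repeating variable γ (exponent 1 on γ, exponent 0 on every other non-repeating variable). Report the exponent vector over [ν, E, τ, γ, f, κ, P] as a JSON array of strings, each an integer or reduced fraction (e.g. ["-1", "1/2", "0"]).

["-1", "2/3", "-2/3", "1", "0", "0", "0"]

Write exponents as rows M,T,L / cols ν,E,τ,γ,f,κ,P:
  M: [ 0  1  1  0  0  1  1]
  T: [-1 -2 -2 -1 -1 -2 -2]
  L: [ 2  2 -1  0  0 -1 -1]
Row reduction gives pivot columns ν,E,τ; rank = 3
Repeat: ν,E,τ; free: γ,f,κ,P
RREF:
  r0: [   1    0    0    1    1    0    0]
  r1: [   0    1    0 -2/3 -2/3    0    0]
  r2: [   0    0    1  2/3  2/3    1    1]
Fix exponent of γ at 1, f at 0, κ at 0, P at 0; solve each RREF row for its pivot's exponent:
  r0: exp(ν) + (1)·1 = 0 ⇒ exp(ν) = -1
  r1: exp(E) + (-2/3)·1 = 0 ⇒ exp(E) = 2/3
  r2: exp(τ) + (2/3)·1 = 0 ⇒ exp(τ) = -2/3
Π_1 = ν^-1 · E^(2/3) · τ^(-2/3) · γ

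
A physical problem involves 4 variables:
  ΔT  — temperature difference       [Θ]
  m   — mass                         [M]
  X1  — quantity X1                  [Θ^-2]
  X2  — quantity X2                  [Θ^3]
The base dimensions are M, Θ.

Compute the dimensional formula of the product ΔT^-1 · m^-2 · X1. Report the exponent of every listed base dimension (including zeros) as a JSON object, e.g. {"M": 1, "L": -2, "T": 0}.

Dimensional matrix (M×Θ by ΔT×m×X1×X2):
  M: [ 0  1  0  0]
  Θ: [ 1  0 -2  3]
  [M]: (-1)·0+(-2)·1+(1)·0 = -2
  [Θ]: (-1)·1+(-2)·0+(1)·-2 = -3
⇒ M^-2 Θ^-3

{"M": -2, "Θ": -3}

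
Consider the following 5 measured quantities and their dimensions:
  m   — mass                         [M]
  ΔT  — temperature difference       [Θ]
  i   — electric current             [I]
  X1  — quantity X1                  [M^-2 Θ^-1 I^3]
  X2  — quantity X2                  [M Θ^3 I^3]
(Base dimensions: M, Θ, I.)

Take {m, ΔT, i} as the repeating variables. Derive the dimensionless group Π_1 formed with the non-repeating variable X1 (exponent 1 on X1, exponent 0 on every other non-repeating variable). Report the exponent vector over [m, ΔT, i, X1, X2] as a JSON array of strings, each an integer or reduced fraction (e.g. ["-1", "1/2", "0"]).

["2", "1", "-3", "1", "0"]

Dimensional matrix (M×Θ×I by m×ΔT×i×X1×X2):
  M: [ 1  0  0 -2  1]
  Θ: [ 0  1  0 -1  3]
  I: [ 0  0  1  3  3]
RREF → pivots at {m,ΔT,i} ⇒ r = 3
Repeat: m,ΔT,i; free: X1,X2
RREF:
  r0: [   1    0    0   -2    1]
  r1: [   0    1    0   -1    3]
  r2: [   0    0    1    3    3]
Fix exponent of X1 at 1, X2 at 0; solve each RREF row for its pivot's exponent:
  r0: exp(m) + (-2)·1 = 0 ⇒ exp(m) = 2
  r1: exp(ΔT) + (-1)·1 = 0 ⇒ exp(ΔT) = 1
  r2: exp(i) + (3)·1 = 0 ⇒ exp(i) = -3
Π_1 = m^2 · ΔT · i^-3 · X1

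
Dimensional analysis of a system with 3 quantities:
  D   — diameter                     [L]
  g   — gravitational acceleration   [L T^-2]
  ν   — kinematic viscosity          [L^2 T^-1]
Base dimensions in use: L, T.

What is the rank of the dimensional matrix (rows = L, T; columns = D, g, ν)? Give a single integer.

2

Write exponents as rows L,T / cols D,g,ν:
  L: [ 1  1  2]
  T: [ 0 -2 -1]
RREF → pivots at {D,g} ⇒ r = 2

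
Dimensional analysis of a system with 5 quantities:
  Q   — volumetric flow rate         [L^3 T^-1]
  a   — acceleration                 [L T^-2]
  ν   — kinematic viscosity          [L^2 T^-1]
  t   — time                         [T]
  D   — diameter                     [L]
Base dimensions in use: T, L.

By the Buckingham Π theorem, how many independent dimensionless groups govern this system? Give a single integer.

3

Dimensional matrix (T×L by Q×a×ν×t×D):
  T: [-1 -2 -1  1  0]
  L: [ 3  1  2  0  1]
Echelon form has 2 nonzero rows (pivots: Q,a)
5 vars − rank 2 = 3 Π groups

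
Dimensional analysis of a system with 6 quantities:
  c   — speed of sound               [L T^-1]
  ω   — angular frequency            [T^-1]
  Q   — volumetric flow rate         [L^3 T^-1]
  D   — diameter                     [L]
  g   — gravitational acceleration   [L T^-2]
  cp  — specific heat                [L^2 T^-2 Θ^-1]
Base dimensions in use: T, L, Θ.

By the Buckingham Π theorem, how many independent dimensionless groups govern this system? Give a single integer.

Dimensional matrix (T×L×Θ by c×ω×Q×D×g×cp):
  T: [-1 -1 -1  0 -2 -2]
  L: [ 1  0  3  1  1  2]
  Θ: [ 0  0  0  0  0 -1]
Echelon form has 3 nonzero rows (pivots: c,ω,cp)
6 vars − rank 3 = 3 Π groups

3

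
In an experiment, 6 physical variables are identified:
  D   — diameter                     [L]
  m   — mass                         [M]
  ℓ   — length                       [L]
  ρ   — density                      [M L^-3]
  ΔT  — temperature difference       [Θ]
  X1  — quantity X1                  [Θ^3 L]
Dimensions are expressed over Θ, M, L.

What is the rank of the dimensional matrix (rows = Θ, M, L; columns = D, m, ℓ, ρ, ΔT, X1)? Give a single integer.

Dimensional matrix (Θ×M×L by D×m×ℓ×ρ×ΔT×X1):
  Θ: [ 0  0  0  0  1  3]
  M: [ 0  1  0  1  0  0]
  L: [ 1  0  1 -3  0  1]
Echelon form has 3 nonzero rows (pivots: D,m,ΔT)

3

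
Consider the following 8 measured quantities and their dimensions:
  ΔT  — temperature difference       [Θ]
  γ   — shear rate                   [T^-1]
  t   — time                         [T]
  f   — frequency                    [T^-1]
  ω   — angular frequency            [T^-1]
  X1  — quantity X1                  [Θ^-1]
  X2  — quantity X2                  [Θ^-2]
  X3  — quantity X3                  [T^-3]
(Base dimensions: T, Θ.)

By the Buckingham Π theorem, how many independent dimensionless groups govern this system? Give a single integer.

6

Write exponents as rows T,Θ / cols ΔT,γ,t,f,ω,X1,X2,X3:
  T: [ 0 -1  1 -1 -1  0  0 -3]
  Θ: [ 1  0  0  0  0 -1 -2  0]
Echelon form has 2 nonzero rows (pivots: ΔT,γ)
Π count = n − r = 8 − 2 = 6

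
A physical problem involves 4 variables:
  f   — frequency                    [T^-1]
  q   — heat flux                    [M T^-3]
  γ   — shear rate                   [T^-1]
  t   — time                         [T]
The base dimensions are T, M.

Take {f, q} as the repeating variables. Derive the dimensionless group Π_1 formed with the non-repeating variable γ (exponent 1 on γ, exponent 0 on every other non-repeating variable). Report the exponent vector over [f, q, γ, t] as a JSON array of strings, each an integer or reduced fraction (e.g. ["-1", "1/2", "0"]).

["-1", "0", "1", "0"]

Dimensional matrix (T×M by f×q×γ×t):
  T: [-1 -3 -1  1]
  M: [ 0  1  0  0]
RREF → pivots at {f,q} ⇒ r = 2
Pivot set = {f,q}, free = {γ,t}
RREF:
  r0: [   1    0    1   -1]
  r1: [   0    1    0    0]
Fix exponent of γ at 1, t at 0; solve each RREF row for its pivot's exponent:
  r0: exp(f) + (1)·1 = 0 ⇒ exp(f) = -1
  r1: exp(q) + (0)·1 = 0 ⇒ exp(q) = 0
Π_1 = f^-1 · γ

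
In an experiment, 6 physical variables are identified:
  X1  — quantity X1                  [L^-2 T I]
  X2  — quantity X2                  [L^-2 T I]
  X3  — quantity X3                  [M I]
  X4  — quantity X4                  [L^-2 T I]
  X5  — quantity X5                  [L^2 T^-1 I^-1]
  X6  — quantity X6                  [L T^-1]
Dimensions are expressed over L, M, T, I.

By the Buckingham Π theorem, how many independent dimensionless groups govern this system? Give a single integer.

3

Exponent matrix [L,M,T,I] × [X1,X2,X3,X4,X5,X6]:
  L: [-2 -2  0 -2  2  1]
  M: [ 0  0  1  0  0  0]
  T: [ 1  1  0  1 -1 -1]
  I: [ 1  1  1  1 -1  0]
RREF → pivots at {X1,X3,X6} ⇒ r = 3
6 vars − rank 3 = 3 Π groups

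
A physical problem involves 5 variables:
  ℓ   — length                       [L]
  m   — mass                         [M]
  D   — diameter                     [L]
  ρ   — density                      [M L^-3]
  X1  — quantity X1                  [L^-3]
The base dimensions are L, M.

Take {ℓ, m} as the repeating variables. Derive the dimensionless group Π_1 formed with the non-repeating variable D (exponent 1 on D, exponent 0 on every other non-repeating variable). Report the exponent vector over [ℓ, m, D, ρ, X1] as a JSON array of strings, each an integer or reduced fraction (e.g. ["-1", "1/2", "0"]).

["-1", "0", "1", "0", "0"]

Write exponents as rows L,M / cols ℓ,m,D,ρ,X1:
  L: [ 1  0  1 -3 -3]
  M: [ 0  1  0  1  0]
Echelon form has 2 nonzero rows (pivots: ℓ,m)
Pivot set = {ℓ,m}, free = {D,ρ,X1}
RREF:
  r0: [   1    0    1   -3   -3]
  r1: [   0    1    0    1    0]
Fix exponent of D at 1, ρ at 0, X1 at 0; solve each RREF row for its pivot's exponent:
  r0: exp(ℓ) + (1)·1 = 0 ⇒ exp(ℓ) = -1
  r1: exp(m) + (0)·1 = 0 ⇒ exp(m) = 0
Π_1 = ℓ^-1 · D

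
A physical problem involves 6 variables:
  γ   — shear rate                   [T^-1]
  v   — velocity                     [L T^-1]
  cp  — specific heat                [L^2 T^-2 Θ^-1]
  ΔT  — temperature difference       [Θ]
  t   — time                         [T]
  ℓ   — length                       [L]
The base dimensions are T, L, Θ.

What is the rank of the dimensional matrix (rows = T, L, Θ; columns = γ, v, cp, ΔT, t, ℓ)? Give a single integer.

3

Write exponents as rows T,L,Θ / cols γ,v,cp,ΔT,t,ℓ:
  T: [-1 -1 -2  0  1  0]
  L: [ 0  1  2  0  0  1]
  Θ: [ 0  0 -1  1  0  0]
Row reduction gives pivot columns γ,v,cp; rank = 3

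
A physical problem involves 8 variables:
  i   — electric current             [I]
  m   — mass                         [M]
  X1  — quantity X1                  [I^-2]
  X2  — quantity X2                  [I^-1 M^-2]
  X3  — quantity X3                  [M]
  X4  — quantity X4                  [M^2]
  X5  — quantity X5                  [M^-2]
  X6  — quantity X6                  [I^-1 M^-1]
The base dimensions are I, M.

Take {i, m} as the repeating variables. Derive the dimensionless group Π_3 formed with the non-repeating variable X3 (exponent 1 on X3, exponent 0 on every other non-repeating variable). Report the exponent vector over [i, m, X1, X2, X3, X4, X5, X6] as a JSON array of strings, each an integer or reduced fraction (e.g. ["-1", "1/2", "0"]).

["0", "-1", "0", "0", "1", "0", "0", "0"]

Dimensional matrix (I×M by i×m×X1×X2×X3×X4×X5×X6):
  I: [ 1  0 -2 -1  0  0  0 -1]
  M: [ 0  1  0 -2  1  2 -2 -1]
Row reduction gives pivot columns i,m; rank = 2
Pivot set = {i,m}, free = {X1,X2,X3,X4,X5,X6}
RREF:
  r0: [   1    0   -2   -1    0    0    0   -1]
  r1: [   0    1    0   -2    1    2   -2   -1]
Fix exponent of X3 at 1, X1 at 0, X2 at 0, X4 at 0, X5 at 0, X6 at 0; solve each RREF row for its pivot's exponent:
  r0: exp(i) + (0)·1 = 0 ⇒ exp(i) = 0
  r1: exp(m) + (1)·1 = 0 ⇒ exp(m) = -1
Π_3 = m^-1 · X3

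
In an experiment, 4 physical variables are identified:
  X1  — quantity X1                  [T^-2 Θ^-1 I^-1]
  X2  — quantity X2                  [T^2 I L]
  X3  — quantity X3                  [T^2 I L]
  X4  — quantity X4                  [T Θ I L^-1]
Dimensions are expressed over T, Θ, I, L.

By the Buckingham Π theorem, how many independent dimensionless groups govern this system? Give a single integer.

1

Exponent matrix [T,Θ,I,L] × [X1,X2,X3,X4]:
  T: [-2  2  2  1]
  Θ: [-1  0  0  1]
  I: [-1  1  1  1]
  L: [ 0  1  1 -1]
RREF → pivots at {X1,X2,X4} ⇒ r = 3
n=4, r=3 ⇒ 1 dimensionless group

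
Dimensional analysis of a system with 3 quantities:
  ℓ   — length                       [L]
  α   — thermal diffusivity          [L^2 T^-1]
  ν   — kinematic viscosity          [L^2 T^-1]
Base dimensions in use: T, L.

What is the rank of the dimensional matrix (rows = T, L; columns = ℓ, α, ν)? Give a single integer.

Dimensional matrix (T×L by ℓ×α×ν):
  T: [ 0 -1 -1]
  L: [ 1  2  2]
Echelon form has 2 nonzero rows (pivots: ℓ,α)

2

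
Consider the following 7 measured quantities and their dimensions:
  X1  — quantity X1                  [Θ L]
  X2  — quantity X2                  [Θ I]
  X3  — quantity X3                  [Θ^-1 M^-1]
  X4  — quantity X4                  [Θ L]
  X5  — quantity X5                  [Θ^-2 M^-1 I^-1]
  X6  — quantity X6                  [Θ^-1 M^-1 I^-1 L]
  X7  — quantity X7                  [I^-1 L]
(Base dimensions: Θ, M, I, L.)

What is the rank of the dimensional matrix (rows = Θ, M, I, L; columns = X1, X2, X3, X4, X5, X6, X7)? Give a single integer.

3

Exponent matrix [Θ,M,I,L] × [X1,X2,X3,X4,X5,X6,X7]:
  Θ: [ 1  1 -1  1 -2 -1  0]
  M: [ 0  0 -1  0 -1 -1  0]
  I: [ 0  1  0  0 -1 -1 -1]
  L: [ 1  0  0  1  0  1  1]
Echelon form has 3 nonzero rows (pivots: X1,X2,X3)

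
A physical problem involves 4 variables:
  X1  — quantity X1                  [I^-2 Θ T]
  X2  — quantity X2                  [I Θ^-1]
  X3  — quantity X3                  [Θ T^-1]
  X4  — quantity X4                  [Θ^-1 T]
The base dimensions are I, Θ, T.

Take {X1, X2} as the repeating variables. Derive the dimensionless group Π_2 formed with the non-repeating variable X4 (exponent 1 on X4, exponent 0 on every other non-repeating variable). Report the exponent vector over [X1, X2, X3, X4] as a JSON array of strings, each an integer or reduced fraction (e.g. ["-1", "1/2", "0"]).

["-1", "-2", "0", "1"]

Dimensional matrix (I×Θ×T by X1×X2×X3×X4):
  I: [-2  1  0  0]
  Θ: [ 1 -1  1 -1]
  T: [ 1  0 -1  1]
Echelon form has 2 nonzero rows (pivots: X1,X2)
Repeat: X1,X2; free: X3,X4
RREF:
  r0: [   1    0   -1    1]
  r1: [   0    1   -2    2]
  r2: [   0    0    0    0]
Fix exponent of X4 at 1, X3 at 0; solve each RREF row for its pivot's exponent:
  r0: exp(X1) + (1)·1 = 0 ⇒ exp(X1) = -1
  r1: exp(X2) + (2)·1 = 0 ⇒ exp(X2) = -2
Π_2 = X1^-1 · X2^-2 · X4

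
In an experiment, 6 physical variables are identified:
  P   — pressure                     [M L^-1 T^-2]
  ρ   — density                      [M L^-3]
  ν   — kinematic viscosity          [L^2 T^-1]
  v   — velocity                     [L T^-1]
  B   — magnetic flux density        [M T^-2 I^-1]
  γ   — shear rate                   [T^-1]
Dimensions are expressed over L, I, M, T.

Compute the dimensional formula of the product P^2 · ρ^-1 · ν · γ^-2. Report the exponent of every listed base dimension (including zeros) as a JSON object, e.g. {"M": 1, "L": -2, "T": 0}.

Dimensional matrix (L×I×M×T by P×ρ×ν×v×B×γ):
  L: [-1 -3  2  1  0  0]
  I: [ 0  0  0  0 -1  0]
  M: [ 1  1  0  0  1  0]
  T: [-2  0 -1 -1 -2 -1]
  [L]: (2)·-1+(-1)·-3+(1)·2+(-2)·0 = 3
  [I]: (2)·0+(-1)·0+(1)·0+(-2)·0 = 0
  [M]: (2)·1+(-1)·1+(1)·0+(-2)·0 = 1
  [T]: (2)·-2+(-1)·0+(1)·-1+(-2)·-1 = -3
⇒ L^3 M T^-3

{"L": 3, "I": 0, "M": 1, "T": -3}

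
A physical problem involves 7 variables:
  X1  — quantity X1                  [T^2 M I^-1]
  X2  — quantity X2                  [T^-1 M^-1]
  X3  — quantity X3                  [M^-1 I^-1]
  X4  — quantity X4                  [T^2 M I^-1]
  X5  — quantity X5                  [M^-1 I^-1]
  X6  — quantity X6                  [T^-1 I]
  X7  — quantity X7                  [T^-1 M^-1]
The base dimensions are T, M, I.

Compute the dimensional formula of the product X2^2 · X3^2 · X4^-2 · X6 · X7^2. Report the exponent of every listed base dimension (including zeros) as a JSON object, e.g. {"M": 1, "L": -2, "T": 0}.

Exponent matrix [T,M,I] × [X1,X2,X3,X4,X5,X6,X7]:
  T: [ 2 -1  0  2  0 -1 -1]
  M: [ 1 -1 -1  1 -1  0 -1]
  I: [-1  0 -1 -1 -1  1  0]
  [T]: (2)·-1+(2)·0+(-2)·2+(1)·-1+(2)·-1 = -9
  [M]: (2)·-1+(2)·-1+(-2)·1+(1)·0+(2)·-1 = -8
  [I]: (2)·0+(2)·-1+(-2)·-1+(1)·1+(2)·0 = 1
⇒ T^-9 M^-8 I

{"T": -9, "M": -8, "I": 1}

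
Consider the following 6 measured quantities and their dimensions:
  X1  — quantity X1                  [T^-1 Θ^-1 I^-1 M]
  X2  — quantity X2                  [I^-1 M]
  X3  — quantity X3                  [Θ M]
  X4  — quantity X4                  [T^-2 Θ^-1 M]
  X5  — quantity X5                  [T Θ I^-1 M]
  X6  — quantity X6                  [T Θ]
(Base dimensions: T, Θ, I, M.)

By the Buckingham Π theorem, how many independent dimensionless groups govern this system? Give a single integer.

Dimensional matrix (T×Θ×I×M by X1×X2×X3×X4×X5×X6):
  T: [-1  0  0 -2  1  1]
  Θ: [-1  0  1 -1  1  1]
  I: [-1 -1  0  0 -1  0]
  M: [ 1  1  1  1  1  0]
Echelon form has 3 nonzero rows (pivots: X1,X2,X3)
n=6, r=3 ⇒ 3 dimensionless groups

3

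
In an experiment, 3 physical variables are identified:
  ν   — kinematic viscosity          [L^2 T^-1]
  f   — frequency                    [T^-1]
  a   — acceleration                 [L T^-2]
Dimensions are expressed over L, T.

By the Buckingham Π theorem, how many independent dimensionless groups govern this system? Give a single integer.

1

Exponent matrix [L,T] × [ν,f,a]:
  L: [ 2  0  1]
  T: [-1 -1 -2]
Echelon form has 2 nonzero rows (pivots: ν,f)
Π count = n − r = 3 − 2 = 1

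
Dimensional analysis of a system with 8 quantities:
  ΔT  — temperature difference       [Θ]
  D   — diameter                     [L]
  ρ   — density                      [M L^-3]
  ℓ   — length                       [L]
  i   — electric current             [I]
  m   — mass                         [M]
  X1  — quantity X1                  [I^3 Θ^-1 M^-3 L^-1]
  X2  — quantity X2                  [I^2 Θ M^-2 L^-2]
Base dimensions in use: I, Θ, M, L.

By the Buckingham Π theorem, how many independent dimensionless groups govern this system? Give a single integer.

Write exponents as rows I,Θ,M,L / cols ΔT,D,ρ,ℓ,i,m,X1,X2:
  I: [ 0  0  0  0  1  0  3  2]
  Θ: [ 1  0  0  0  0  0 -1  1]
  M: [ 0  0  1  0  0  1 -3 -2]
  L: [ 0  1 -3  1  0  0 -1 -2]
Echelon form has 4 nonzero rows (pivots: ΔT,D,ρ,i)
Π count = n − r = 8 − 4 = 4

4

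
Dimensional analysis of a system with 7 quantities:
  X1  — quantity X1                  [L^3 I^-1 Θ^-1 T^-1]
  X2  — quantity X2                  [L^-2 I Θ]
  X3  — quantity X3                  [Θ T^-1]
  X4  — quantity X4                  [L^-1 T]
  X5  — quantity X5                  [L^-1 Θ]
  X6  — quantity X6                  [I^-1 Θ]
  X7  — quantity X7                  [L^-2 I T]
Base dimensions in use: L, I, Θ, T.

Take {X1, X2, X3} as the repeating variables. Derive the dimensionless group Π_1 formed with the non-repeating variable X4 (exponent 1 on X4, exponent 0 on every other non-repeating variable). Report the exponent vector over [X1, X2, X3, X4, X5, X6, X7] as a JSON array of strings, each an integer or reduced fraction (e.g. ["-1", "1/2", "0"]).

Write exponents as rows L,I,Θ,T / cols X1,X2,X3,X4,X5,X6,X7:
  L: [ 3 -2  0 -1 -1  0 -2]
  I: [-1  1  0  0  0 -1  1]
  Θ: [-1  1  1  0  1  1  0]
  T: [-1  0 -1  1  0  0  1]
Row reduction gives pivot columns X1,X2,X3; rank = 3
Pivot set = {X1,X2,X3}, free = {X4,X5,X6,X7}
RREF:
  r0: [   1    0    0   -1   -1   -2    0]
  r1: [   0    1    0   -1   -1   -3    1]
  r2: [   0    0    1    0    1    2   -1]
  r3: [   0    0    0    0    0    0    0]
Fix exponent of X4 at 1, X5 at 0, X6 at 0, X7 at 0; solve each RREF row for its pivot's exponent:
  r0: exp(X1) + (-1)·1 = 0 ⇒ exp(X1) = 1
  r1: exp(X2) + (-1)·1 = 0 ⇒ exp(X2) = 1
  r2: exp(X3) + (0)·1 = 0 ⇒ exp(X3) = 0
Π_1 = X1 · X2 · X4

["1", "1", "0", "1", "0", "0", "0"]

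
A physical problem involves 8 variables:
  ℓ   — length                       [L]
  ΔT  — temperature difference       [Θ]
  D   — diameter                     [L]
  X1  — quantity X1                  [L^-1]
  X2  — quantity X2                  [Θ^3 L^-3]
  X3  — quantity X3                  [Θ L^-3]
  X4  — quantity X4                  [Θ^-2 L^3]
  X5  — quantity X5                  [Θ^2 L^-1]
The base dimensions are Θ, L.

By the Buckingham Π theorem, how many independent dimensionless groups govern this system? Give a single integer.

Dimensional matrix (Θ×L by ℓ×ΔT×D×X1×X2×X3×X4×X5):
  Θ: [ 0  1  0  0  3  1 -2  2]
  L: [ 1  0  1 -1 -3 -3  3 -1]
Row reduction gives pivot columns ℓ,ΔT; rank = 2
Π count = n − r = 8 − 2 = 6

6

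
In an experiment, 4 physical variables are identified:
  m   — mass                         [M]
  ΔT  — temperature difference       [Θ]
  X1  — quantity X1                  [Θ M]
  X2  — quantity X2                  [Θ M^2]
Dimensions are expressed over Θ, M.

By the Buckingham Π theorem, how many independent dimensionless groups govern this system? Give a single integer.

2

Write exponents as rows Θ,M / cols m,ΔT,X1,X2:
  Θ: [ 0  1  1  1]
  M: [ 1  0  1  2]
Echelon form has 2 nonzero rows (pivots: m,ΔT)
4 vars − rank 2 = 2 Π groups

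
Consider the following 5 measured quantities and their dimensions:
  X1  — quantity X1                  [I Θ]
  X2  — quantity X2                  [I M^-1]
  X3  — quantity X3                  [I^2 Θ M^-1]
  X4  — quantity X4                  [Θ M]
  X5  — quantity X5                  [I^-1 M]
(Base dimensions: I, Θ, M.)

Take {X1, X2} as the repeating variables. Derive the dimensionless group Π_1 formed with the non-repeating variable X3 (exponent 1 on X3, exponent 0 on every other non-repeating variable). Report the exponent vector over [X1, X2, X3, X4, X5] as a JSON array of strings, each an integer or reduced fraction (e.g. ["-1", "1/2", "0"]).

["-1", "-1", "1", "0", "0"]

Exponent matrix [I,Θ,M] × [X1,X2,X3,X4,X5]:
  I: [ 1  1  2  0 -1]
  Θ: [ 1  0  1  1  0]
  M: [ 0 -1 -1  1  1]
RREF → pivots at {X1,X2} ⇒ r = 2
Repeat: X1,X2; free: X3,X4,X5
RREF:
  r0: [   1    0    1    1    0]
  r1: [   0    1    1   -1   -1]
  r2: [   0    0    0    0    0]
Fix exponent of X3 at 1, X4 at 0, X5 at 0; solve each RREF row for its pivot's exponent:
  r0: exp(X1) + (1)·1 = 0 ⇒ exp(X1) = -1
  r1: exp(X2) + (1)·1 = 0 ⇒ exp(X2) = -1
Π_1 = X1^-1 · X2^-1 · X3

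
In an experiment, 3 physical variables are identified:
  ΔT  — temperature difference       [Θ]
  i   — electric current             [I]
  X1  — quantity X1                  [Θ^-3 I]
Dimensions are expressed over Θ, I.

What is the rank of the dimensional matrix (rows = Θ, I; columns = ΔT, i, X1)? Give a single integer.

Exponent matrix [Θ,I] × [ΔT,i,X1]:
  Θ: [ 1  0 -3]
  I: [ 0  1  1]
Echelon form has 2 nonzero rows (pivots: ΔT,i)

2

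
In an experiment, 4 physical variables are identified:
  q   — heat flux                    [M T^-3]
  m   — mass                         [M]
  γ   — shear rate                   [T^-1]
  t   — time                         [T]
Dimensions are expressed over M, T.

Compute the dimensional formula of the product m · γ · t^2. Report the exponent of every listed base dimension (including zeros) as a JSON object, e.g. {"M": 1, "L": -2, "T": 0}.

Write exponents as rows M,T / cols q,m,γ,t:
  M: [ 1  1  0  0]
  T: [-3  0 -1  1]
  [M]: (1)·1+(1)·0+(2)·0 = 1
  [T]: (1)·0+(1)·-1+(2)·1 = 1
⇒ M T

{"M": 1, "T": 1}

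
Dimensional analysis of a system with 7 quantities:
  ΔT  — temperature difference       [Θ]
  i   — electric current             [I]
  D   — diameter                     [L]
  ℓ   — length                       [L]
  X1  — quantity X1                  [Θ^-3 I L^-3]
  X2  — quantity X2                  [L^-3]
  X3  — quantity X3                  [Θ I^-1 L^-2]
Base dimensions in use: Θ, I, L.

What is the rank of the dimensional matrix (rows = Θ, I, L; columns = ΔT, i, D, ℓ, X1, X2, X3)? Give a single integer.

3

Dimensional matrix (Θ×I×L by ΔT×i×D×ℓ×X1×X2×X3):
  Θ: [ 1  0  0  0 -3  0  1]
  I: [ 0  1  0  0  1  0 -1]
  L: [ 0  0  1  1 -3 -3 -2]
Echelon form has 3 nonzero rows (pivots: ΔT,i,D)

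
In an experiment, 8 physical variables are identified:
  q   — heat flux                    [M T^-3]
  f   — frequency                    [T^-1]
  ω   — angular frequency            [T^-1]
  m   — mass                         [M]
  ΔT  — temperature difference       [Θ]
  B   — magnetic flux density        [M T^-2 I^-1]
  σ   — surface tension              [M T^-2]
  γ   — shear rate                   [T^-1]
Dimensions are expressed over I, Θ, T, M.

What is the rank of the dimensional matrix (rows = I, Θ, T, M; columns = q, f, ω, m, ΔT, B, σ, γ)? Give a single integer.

4

Dimensional matrix (I×Θ×T×M by q×f×ω×m×ΔT×B×σ×γ):
  I: [ 0  0  0  0  0 -1  0  0]
  Θ: [ 0  0  0  0  1  0  0  0]
  T: [-3 -1 -1  0  0 -2 -2 -1]
  M: [ 1  0  0  1  0  1  1  0]
RREF → pivots at {q,f,ΔT,B} ⇒ r = 4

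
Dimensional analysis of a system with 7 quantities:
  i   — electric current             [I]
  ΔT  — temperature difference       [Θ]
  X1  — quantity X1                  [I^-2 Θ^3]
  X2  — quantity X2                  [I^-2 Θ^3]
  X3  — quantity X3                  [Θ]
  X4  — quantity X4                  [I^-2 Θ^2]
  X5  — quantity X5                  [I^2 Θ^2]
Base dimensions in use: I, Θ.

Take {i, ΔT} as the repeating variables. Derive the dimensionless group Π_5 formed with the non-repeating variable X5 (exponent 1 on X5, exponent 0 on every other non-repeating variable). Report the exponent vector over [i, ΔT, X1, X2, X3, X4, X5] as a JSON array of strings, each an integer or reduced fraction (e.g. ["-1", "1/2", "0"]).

["-2", "-2", "0", "0", "0", "0", "1"]

Exponent matrix [I,Θ] × [i,ΔT,X1,X2,X3,X4,X5]:
  I: [ 1  0 -2 -2  0 -2  2]
  Θ: [ 0  1  3  3  1  2  2]
Row reduction gives pivot columns i,ΔT; rank = 2
Pivot set = {i,ΔT}, free = {X1,X2,X3,X4,X5}
RREF:
  r0: [   1    0   -2   -2    0   -2    2]
  r1: [   0    1    3    3    1    2    2]
Fix exponent of X5 at 1, X1 at 0, X2 at 0, X3 at 0, X4 at 0; solve each RREF row for its pivot's exponent:
  r0: exp(i) + (2)·1 = 0 ⇒ exp(i) = -2
  r1: exp(ΔT) + (2)·1 = 0 ⇒ exp(ΔT) = -2
Π_5 = i^-2 · ΔT^-2 · X5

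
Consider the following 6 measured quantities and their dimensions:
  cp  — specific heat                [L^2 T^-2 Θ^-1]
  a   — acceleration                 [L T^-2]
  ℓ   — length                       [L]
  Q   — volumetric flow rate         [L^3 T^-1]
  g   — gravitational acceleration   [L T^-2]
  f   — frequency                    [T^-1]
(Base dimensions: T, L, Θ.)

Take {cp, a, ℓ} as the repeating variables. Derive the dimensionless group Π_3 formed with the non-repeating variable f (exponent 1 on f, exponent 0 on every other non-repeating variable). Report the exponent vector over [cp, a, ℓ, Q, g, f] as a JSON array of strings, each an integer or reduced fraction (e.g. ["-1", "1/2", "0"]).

Exponent matrix [T,L,Θ] × [cp,a,ℓ,Q,g,f]:
  T: [-2 -2  0 -1 -2 -1]
  L: [ 2  1  1  3  1  0]
  Θ: [-1  0  0  0  0  0]
RREF → pivots at {cp,a,ℓ} ⇒ r = 3
Pivot set = {cp,a,ℓ}, free = {Q,g,f}
RREF:
  r0: [   1    0    0    0    0    0]
  r1: [   0    1    0  1/2    1  1/2]
  r2: [   0    0    1  5/2    0 -1/2]
Fix exponent of f at 1, Q at 0, g at 0; solve each RREF row for its pivot's exponent:
  r0: exp(cp) + (0)·1 = 0 ⇒ exp(cp) = 0
  r1: exp(a) + (1/2)·1 = 0 ⇒ exp(a) = -1/2
  r2: exp(ℓ) + (-1/2)·1 = 0 ⇒ exp(ℓ) = 1/2
Π_3 = a^(-1/2) · ℓ^(1/2) · f

["0", "-1/2", "1/2", "0", "0", "1"]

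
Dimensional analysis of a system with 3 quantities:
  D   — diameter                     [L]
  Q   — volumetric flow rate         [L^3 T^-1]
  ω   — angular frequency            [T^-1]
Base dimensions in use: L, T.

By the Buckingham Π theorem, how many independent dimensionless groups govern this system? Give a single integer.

Write exponents as rows L,T / cols D,Q,ω:
  L: [ 1  3  0]
  T: [ 0 -1 -1]
Echelon form has 2 nonzero rows (pivots: D,Q)
3 vars − rank 2 = 1 Π group

1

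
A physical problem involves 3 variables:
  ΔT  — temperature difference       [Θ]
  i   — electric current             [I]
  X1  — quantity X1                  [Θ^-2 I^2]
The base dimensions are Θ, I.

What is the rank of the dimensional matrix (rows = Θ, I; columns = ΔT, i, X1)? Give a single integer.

Write exponents as rows Θ,I / cols ΔT,i,X1:
  Θ: [ 1  0 -2]
  I: [ 0  1  2]
RREF → pivots at {ΔT,i} ⇒ r = 2

2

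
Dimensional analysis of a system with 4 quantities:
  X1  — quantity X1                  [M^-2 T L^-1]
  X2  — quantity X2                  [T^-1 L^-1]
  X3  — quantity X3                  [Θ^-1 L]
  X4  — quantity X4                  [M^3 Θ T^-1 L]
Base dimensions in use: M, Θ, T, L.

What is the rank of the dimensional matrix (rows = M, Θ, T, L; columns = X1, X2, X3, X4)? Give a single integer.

3

Write exponents as rows M,Θ,T,L / cols X1,X2,X3,X4:
  M: [-2  0  0  3]
  Θ: [ 0  0 -1  1]
  T: [ 1 -1  0 -1]
  L: [-1 -1  1  1]
Row reduction gives pivot columns X1,X2,X3; rank = 3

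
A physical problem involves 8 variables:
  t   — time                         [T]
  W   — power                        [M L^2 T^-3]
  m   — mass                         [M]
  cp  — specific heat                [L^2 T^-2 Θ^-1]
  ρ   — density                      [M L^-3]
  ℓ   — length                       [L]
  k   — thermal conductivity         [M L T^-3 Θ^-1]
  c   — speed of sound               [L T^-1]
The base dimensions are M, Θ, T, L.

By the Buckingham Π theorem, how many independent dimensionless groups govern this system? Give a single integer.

4

Write exponents as rows M,Θ,T,L / cols t,W,m,cp,ρ,ℓ,k,c:
  M: [ 0  1  1  0  1  0  1  0]
  Θ: [ 0  0  0 -1  0  0 -1  0]
  T: [ 1 -3  0 -2  0  0 -3 -1]
  L: [ 0  2  0  2 -3  1  1  1]
Row reduction gives pivot columns t,W,m,cp; rank = 4
8 vars − rank 4 = 4 Π groups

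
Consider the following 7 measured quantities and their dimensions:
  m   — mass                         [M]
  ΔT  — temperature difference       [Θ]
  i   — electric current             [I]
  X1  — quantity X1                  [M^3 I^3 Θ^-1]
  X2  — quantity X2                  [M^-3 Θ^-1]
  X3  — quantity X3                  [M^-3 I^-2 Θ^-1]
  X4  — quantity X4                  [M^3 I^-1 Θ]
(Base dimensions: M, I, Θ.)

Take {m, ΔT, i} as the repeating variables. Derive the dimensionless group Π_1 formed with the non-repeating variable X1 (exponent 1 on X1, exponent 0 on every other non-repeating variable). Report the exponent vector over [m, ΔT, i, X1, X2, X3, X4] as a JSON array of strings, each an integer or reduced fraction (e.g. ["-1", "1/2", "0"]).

Write exponents as rows M,I,Θ / cols m,ΔT,i,X1,X2,X3,X4:
  M: [ 1  0  0  3 -3 -3  3]
  I: [ 0  0  1  3  0 -2 -1]
  Θ: [ 0  1  0 -1 -1 -1  1]
Echelon form has 3 nonzero rows (pivots: m,ΔT,i)
Pivot set = {m,ΔT,i}, free = {X1,X2,X3,X4}
RREF:
  r0: [   1    0    0    3   -3   -3    3]
  r1: [   0    1    0   -1   -1   -1    1]
  r2: [   0    0    1    3    0   -2   -1]
Fix exponent of X1 at 1, X2 at 0, X3 at 0, X4 at 0; solve each RREF row for its pivot's exponent:
  r0: exp(m) + (3)·1 = 0 ⇒ exp(m) = -3
  r1: exp(ΔT) + (-1)·1 = 0 ⇒ exp(ΔT) = 1
  r2: exp(i) + (3)·1 = 0 ⇒ exp(i) = -3
Π_1 = m^-3 · ΔT · i^-3 · X1

["-3", "1", "-3", "1", "0", "0", "0"]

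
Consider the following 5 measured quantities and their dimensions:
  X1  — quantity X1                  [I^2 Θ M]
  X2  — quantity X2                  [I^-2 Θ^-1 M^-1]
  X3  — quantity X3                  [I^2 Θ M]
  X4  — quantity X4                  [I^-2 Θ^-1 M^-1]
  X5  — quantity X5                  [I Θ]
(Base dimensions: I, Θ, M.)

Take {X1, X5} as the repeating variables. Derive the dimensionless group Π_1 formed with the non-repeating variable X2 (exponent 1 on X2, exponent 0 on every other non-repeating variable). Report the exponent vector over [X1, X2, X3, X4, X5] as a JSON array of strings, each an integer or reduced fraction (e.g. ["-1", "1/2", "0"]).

Exponent matrix [I,Θ,M] × [X1,X2,X3,X4,X5]:
  I: [ 2 -2  2 -2  1]
  Θ: [ 1 -1  1 -1  1]
  M: [ 1 -1  1 -1  0]
Echelon form has 2 nonzero rows (pivots: X1,X5)
Repeat: X1,X5; free: X2,X3,X4
RREF:
  r0: [   1   -1    1   -1    0]
  r1: [   0    0    0    0    1]
  r2: [   0    0    0    0    0]
Fix exponent of X2 at 1, X3 at 0, X4 at 0; solve each RREF row for its pivot's exponent:
  r0: exp(X1) + (-1)·1 = 0 ⇒ exp(X1) = 1
  r1: exp(X5) + (0)·1 = 0 ⇒ exp(X5) = 0
Π_1 = X1 · X2

["1", "1", "0", "0", "0"]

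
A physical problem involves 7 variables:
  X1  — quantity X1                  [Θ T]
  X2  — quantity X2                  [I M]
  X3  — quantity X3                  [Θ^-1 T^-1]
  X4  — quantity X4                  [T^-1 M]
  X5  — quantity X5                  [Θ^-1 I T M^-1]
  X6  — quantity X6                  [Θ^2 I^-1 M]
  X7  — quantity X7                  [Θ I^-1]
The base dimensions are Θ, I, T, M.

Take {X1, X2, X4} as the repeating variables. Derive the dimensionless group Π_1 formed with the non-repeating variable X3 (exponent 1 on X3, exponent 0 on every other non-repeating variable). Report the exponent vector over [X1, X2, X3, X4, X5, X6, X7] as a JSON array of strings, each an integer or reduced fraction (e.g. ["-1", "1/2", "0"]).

Exponent matrix [Θ,I,T,M] × [X1,X2,X3,X4,X5,X6,X7]:
  Θ: [ 1  0 -1  0 -1  2  1]
  I: [ 0  1  0  0  1 -1 -1]
  T: [ 1  0 -1 -1  1  0  0]
  M: [ 0  1  0  1 -1  1  0]
Echelon form has 3 nonzero rows (pivots: X1,X2,X4)
Pivot set = {X1,X2,X4}, free = {X3,X5,X6,X7}
RREF:
  r0: [   1    0   -1    0   -1    2    1]
  r1: [   0    1    0    0    1   -1   -1]
  r2: [   0    0    0    1   -2    2    1]
  r3: [   0    0    0    0    0    0    0]
Fix exponent of X3 at 1, X5 at 0, X6 at 0, X7 at 0; solve each RREF row for its pivot's exponent:
  r0: exp(X1) + (-1)·1 = 0 ⇒ exp(X1) = 1
  r1: exp(X2) + (0)·1 = 0 ⇒ exp(X2) = 0
  r2: exp(X4) + (0)·1 = 0 ⇒ exp(X4) = 0
Π_1 = X1 · X3

["1", "0", "1", "0", "0", "0", "0"]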